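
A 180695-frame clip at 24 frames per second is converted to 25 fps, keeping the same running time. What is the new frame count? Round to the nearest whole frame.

188224 frames

Frames at target rate = 180695 × (25) / (24) = 4517375/24 ≈ 188223.958.
Nearest whole frame: 188224.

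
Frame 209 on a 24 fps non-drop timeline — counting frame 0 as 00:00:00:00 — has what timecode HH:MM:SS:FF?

209 ÷ 24 = 8 full seconds, remainder 17 frames.
8 s = 0 h 0 min 8 s.
Timecode: 00:00:08:17.

00:00:08:17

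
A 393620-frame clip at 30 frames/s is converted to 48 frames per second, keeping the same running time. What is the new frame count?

Target frames = source frames × (target rate / source rate) = 393620 × (48)/(30) = 393620 × 8/5 = 629792.

629792 frames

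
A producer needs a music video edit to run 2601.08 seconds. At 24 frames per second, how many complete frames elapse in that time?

62425 frames

Frames = 2601.08 × 24 = 1560648/25 ≈ 62425.9200.
Complete frames: 62425.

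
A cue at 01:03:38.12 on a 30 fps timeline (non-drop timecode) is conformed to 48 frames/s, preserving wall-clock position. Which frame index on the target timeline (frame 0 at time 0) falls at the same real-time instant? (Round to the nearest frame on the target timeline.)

Source frame index: (1×3600 + 3×60 + 38) × 30 + 12 = 114552.
Real time: 114552 / (30) = 19092/5 s.
Target frame: (19092/5) × (48) = 916416/5 ≈ 183283.200 → 183283.

frame 183283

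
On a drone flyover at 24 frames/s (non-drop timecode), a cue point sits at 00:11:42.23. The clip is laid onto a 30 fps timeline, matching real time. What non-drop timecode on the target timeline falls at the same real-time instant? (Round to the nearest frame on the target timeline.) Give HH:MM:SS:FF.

Source frame index: (0×3600 + 11×60 + 42) × 24 + 23 = 16871.
Real time: 16871 / (24) = 16871/24 s.
Target frame: (16871/24) × (30) = 84355/4 ≈ 21088.750 → 21089.
At 30 labels/s: frame 21089 → 00:11:42:29.

00:11:42:29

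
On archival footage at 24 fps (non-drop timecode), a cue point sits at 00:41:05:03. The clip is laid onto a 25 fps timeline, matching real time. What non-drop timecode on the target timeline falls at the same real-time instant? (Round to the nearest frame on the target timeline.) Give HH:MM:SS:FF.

00:41:05:03

Source frame index: (0×3600 + 41×60 + 5) × 24 + 3 = 59163.
Real time: 59163 / (24) = 19721/8 s.
Target frame: (19721/8) × (25) = 493025/8 ≈ 61628.125 → 61628.
At 25 labels/s: frame 61628 → 00:41:05:03.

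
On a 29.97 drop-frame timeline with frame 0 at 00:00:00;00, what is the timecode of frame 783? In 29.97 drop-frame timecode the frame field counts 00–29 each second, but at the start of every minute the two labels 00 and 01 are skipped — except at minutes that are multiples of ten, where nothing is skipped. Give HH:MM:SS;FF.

Ten DF minutes hold 17982 frames, so frame 783 lies in block 0 (frames 0–17981) with 783 frames into that block.
The block's first minute is 1800 frames and the rest 1798 each; 783 frames reaches minute 0, so 0 × 18 + 0 × 2 = 0 labels have been skipped so far.
Adding those back, label number 783 + 0 = 783 at 30 labels/s is 26 s + 3 f = 0 h 0 min 26 s frame 3, i.e. 00:00:26;03.

00:00:26;03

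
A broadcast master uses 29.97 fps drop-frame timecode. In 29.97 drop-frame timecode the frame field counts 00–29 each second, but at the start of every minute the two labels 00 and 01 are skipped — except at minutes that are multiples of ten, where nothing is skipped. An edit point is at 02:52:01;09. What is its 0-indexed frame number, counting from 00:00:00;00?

As if non-drop at 30 labels/s: (2 × 3600 + 52 × 60 + 1) × 30 + 9 = 309639.
Minute boundaries passed: 172; those not divisible by 10: 172 − 17 = 155; dropped labels = 2 × 155 = 310.
Actual frame index = 309639 − 310 = 309329.

309329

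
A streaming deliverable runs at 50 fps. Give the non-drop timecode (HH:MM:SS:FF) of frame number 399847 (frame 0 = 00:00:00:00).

02:13:16:47

399847 ÷ 50 = 7996 full seconds, remainder 47 frames.
7996 s = 2 h 13 min 16 s.
Timecode: 02:13:16:47.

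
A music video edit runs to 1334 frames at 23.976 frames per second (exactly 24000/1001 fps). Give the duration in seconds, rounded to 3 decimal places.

55.639 seconds

Running time = 1334 × 1001/24000 = 667667/12000 s ≈ 55.639 s.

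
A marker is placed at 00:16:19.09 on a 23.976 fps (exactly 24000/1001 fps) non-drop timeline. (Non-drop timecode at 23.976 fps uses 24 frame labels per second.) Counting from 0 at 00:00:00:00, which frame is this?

Total seconds to the label: (0 × 3600 + 16 × 60 + 19) = 979.
Frame index = 979 × 24 + 9 = 23505.

frame 23505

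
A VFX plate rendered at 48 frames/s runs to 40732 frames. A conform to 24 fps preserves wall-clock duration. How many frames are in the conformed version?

Target frames = source frames × (target rate / source rate) = 40732 × (24)/(48) = 40732 × 1/2 = 20366.

20366 frames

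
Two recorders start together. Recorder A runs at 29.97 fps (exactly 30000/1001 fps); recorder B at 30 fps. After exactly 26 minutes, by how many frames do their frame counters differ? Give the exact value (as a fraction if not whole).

3600/77 frames

26 min = 1560 s.
A emits 30000/1001 × 1560 = 3600000/77 frames; B emits 30 × 1560 = 46800.
Difference = 3600/77 frames (≈ 46.7532); B is ahead of A.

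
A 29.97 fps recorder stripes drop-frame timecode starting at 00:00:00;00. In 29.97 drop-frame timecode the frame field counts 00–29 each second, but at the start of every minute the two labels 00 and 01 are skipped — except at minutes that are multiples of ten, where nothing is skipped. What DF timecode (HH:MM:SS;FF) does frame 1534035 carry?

14:13:05;21

Each 10-minute DF block holds 10 × 60 × 30 − 9 × 2 = 17982 frames. 1534035 ÷ 17982 → 85 full blocks, remainder 5565.
Within the partial block the first minute is 1800 frames and each further minute 1798, so 3 further minute boundaries passed. Total skipped labels = 18 × 85 + 2 × 3 = 1536.
Non-drop label index = 1534035 + 1536 = 1535571; at 30 labels/s that is 14:13:05:21, i.e. DF 14:13:05;21.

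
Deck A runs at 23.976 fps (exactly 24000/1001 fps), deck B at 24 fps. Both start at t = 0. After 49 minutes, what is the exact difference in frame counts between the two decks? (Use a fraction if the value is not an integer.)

10080/143 frames

49 min = 2940 s.
A emits 24000/1001 × 2940 = 10080000/143 frames; B emits 24 × 2940 = 70560.
Difference = 10080/143 frames (≈ 70.4895); B is ahead of A.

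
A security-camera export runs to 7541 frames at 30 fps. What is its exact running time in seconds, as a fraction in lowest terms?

Running time = 7541 ÷ (30) = 7541 × 1/30 = 7541/30 s.

7541/30 seconds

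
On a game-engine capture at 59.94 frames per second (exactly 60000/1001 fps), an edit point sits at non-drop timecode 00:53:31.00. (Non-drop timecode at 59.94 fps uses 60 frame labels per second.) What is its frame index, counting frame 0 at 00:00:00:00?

frame 192660

Total seconds to the label: (0 × 3600 + 53 × 60 + 31) = 3211.
Frame index = 3211 × 60 + 0 = 192660.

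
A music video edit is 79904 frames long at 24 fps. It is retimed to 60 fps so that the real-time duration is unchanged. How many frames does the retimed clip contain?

199760 frames

Target frames = source frames × (target rate / source rate) = 79904 × (60)/(24) = 79904 × 5/2 = 199760.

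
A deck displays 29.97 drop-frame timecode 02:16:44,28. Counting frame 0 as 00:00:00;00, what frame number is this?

As if non-drop at 30 labels/s: (2 × 3600 + 16 × 60 + 44) × 30 + 28 = 246148.
Minute boundaries passed: 136; those not divisible by 10: 136 − 13 = 123; dropped labels = 2 × 123 = 246.
Actual frame index = 246148 − 246 = 245902.

245902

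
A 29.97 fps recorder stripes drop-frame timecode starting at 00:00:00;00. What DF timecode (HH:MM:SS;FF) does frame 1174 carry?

Each 10-minute DF block holds 10 × 60 × 30 − 9 × 2 = 17982 frames. 1174 ÷ 17982 → 0 full blocks, remainder 1174.
Within the partial block the first minute is 1800 frames and each further minute 1798, so 0 further minute boundaries passed. Total skipped labels = 18 × 0 + 2 × 0 = 0.
Non-drop label index = 1174 + 0 = 1174; at 30 labels/s that is 00:00:39:04, i.e. DF 00:00:39;04.

00:00:39;04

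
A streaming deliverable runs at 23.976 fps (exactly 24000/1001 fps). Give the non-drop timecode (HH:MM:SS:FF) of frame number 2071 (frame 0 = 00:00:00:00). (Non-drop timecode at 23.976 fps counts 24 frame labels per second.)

2071 ÷ 24 = 86 full seconds, remainder 7 frames.
86 s = 0 h 1 min 26 s.
Timecode: 00:01:26:07.

00:01:26:07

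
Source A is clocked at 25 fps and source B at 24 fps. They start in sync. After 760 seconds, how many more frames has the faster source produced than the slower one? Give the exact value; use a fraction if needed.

760 frames

A emits 25 × 760 = 19000 frames; B emits 24 × 760 = 18240.
Difference = 760 frames; B is behind A.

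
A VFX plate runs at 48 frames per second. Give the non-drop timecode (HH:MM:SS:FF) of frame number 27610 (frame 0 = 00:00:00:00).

27610 ÷ 48 = 575 full seconds, remainder 10 frames.
575 s = 0 h 9 min 35 s.
Timecode: 00:09:35:10.

00:09:35:10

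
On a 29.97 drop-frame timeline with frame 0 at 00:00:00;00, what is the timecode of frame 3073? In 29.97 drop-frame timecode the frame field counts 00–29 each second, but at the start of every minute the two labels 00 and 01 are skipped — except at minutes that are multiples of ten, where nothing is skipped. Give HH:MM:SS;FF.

00:01:42;15

Each 10-minute DF block holds 10 × 60 × 30 − 9 × 2 = 17982 frames. 3073 ÷ 17982 → 0 full blocks, remainder 3073.
Within the partial block the first minute is 1800 frames and each further minute 1798, so 1 further minute boundary passed. Total skipped labels = 18 × 0 + 2 × 1 = 2.
Non-drop label index = 3073 + 2 = 3075; at 30 labels/s that is 00:01:42:15, i.e. DF 00:01:42;15.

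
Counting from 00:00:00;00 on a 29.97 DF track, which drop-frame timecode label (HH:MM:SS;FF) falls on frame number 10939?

Ten DF minutes hold 17982 frames, so frame 10939 lies in block 0 (frames 0–17981) with 10939 frames into that block.
The block's first minute is 1800 frames and the rest 1798 each; 10939 frames reaches minute 6, so 0 × 18 + 6 × 2 = 12 labels have been skipped so far.
Adding those back, label number 10939 + 12 = 10951 at 30 labels/s is 365 s + 1 f = 0 h 6 min 5 s frame 1, i.e. 00:06:05;01.

00:06:05;01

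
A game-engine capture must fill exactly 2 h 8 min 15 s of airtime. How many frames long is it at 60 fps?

2 h 8 min 15 s = 7695 s.
Frames = 7695 × 60 = 461700.

461700 frames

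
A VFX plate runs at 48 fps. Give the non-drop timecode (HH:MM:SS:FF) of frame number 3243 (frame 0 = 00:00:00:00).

00:01:07:27

3243 ÷ 48 = 67 full seconds, remainder 27 frames.
67 s = 0 h 1 min 7 s.
Timecode: 00:01:07:27.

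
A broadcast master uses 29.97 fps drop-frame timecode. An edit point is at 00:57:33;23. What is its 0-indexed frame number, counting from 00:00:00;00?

103509

As if non-drop at 30 labels/s: (0 × 3600 + 57 × 60 + 33) × 30 + 23 = 103613.
Minute boundaries passed: 57; those not divisible by 10: 57 − 5 = 52; dropped labels = 2 × 52 = 104.
Actual frame index = 103613 − 104 = 103509.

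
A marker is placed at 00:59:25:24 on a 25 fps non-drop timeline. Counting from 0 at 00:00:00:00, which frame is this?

89149

Total seconds to the label: (0 × 3600 + 59 × 60 + 25) = 3565.
Frame index = 3565 × 25 + 24 = 89149.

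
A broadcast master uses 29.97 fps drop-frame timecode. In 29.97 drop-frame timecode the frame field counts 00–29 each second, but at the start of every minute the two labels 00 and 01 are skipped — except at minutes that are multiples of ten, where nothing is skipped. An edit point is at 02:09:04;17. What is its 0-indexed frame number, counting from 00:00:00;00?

As if non-drop at 30 labels/s: (2 × 3600 + 9 × 60 + 4) × 30 + 17 = 232337.
Minute boundaries passed: 129; those not divisible by 10: 129 − 12 = 117; dropped labels = 2 × 117 = 234.
Actual frame index = 232337 − 234 = 232103.

232103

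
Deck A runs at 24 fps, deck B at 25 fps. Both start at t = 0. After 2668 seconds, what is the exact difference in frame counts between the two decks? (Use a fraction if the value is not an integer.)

2668 frames

A emits 24 × 2668 = 64032 frames; B emits 25 × 2668 = 66700.
Difference = 2668 frames; B is ahead of A.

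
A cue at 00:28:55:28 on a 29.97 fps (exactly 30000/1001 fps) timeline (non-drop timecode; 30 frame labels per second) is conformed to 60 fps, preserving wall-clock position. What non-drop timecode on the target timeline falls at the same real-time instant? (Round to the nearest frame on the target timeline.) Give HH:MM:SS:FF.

00:28:57:40

Source frame index: (0×3600 + 28×60 + 55) × 30 + 28 = 52078.
Real time: 52078 / (30000/1001) = 26065039/15000 s.
Target frame: (26065039/15000) × (60) = 26065039/250 ≈ 104260.156 → 104260.
At 60 labels/s: frame 104260 → 00:28:57:40.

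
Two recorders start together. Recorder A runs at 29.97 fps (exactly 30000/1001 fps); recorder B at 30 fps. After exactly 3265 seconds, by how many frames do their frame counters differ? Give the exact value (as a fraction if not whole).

A emits 30000/1001 × 3265 = 97950000/1001 frames; B emits 30 × 3265 = 97950.
Difference = 97950/1001 frames (≈ 97.8521); B is ahead of A.

97950/1001 frames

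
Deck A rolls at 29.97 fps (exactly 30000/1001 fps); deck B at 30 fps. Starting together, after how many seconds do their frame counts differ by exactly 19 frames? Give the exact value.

The gap grows by |30 − 30000/1001| = 30/1001 frames per second.
Time for a 19-frame gap: 19 ÷ (30/1001) = 19019/30 s.

19019/30 seconds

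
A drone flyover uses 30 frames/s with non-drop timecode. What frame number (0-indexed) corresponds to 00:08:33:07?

Total seconds to the label: (0 × 3600 + 8 × 60 + 33) = 513.
Frame index = 513 × 30 + 7 = 15397.

15397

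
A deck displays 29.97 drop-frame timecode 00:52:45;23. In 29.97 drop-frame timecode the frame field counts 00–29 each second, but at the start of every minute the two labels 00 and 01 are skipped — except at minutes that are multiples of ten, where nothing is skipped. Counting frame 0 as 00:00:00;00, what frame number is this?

As if non-drop at 30 labels/s: (0 × 3600 + 52 × 60 + 45) × 30 + 23 = 94973.
Minute boundaries passed: 52; those not divisible by 10: 52 − 5 = 47; dropped labels = 2 × 47 = 94.
Actual frame index = 94973 − 94 = 94879.

94879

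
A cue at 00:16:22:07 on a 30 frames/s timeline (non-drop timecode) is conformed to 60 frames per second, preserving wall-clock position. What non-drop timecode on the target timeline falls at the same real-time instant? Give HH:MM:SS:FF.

00:16:22:14

Source frame index: (0×3600 + 16×60 + 22) × 30 + 7 = 29467.
Real time: 29467 / (30) = 29467/30 s.
Target frame: (29467/30) × (60) = 58934.
At 60 labels/s: frame 58934 → 00:16:22:14.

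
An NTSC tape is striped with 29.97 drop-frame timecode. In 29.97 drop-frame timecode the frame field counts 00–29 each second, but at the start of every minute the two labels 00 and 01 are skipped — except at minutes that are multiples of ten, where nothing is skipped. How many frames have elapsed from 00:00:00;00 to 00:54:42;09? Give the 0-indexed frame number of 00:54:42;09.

98371

As if non-drop at 30 labels/s: (0 × 3600 + 54 × 60 + 42) × 30 + 9 = 98469.
Minute boundaries passed: 54; those not divisible by 10: 54 − 5 = 49; dropped labels = 2 × 49 = 98.
Actual frame index = 98469 − 98 = 98371.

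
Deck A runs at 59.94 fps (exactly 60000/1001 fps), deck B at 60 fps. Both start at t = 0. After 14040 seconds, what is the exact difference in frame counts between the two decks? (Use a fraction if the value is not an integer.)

A emits 60000/1001 × 14040 = 64800000/77 frames; B emits 60 × 14040 = 842400.
Difference = 64800/77 frames (≈ 841.5584); B is ahead of A.

64800/77 frames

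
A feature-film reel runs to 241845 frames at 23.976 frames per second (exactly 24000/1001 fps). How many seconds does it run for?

Running time = 241845 / (24000/1001) = 10086.951875 s.

10086.951875 seconds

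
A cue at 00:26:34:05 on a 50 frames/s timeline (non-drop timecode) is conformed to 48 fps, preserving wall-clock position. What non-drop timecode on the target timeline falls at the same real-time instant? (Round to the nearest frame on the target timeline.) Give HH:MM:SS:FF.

Source frame index: (0×3600 + 26×60 + 34) × 50 + 5 = 79705.
Real time: 79705 / (50) = 15941/10 s.
Target frame: (15941/10) × (48) = 382584/5 ≈ 76516.800 → 76517.
At 48 labels/s: frame 76517 → 00:26:34:05.

00:26:34:05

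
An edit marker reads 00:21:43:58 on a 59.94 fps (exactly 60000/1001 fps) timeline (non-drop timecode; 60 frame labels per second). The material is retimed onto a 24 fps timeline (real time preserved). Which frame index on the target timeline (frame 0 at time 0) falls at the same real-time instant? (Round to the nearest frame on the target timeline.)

frame 31326

Source frame index: (0×3600 + 21×60 + 43) × 60 + 58 = 78238.
Real time: 78238 / (60000/1001) = 39158119/30000 s.
Target frame: (39158119/30000) × (24) = 39158119/1250 ≈ 31326.495 → 31326.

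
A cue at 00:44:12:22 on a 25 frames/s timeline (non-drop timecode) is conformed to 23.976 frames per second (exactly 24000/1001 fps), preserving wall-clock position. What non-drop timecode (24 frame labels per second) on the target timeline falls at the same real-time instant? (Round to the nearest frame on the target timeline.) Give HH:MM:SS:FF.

00:44:10:06

Source frame index: (0×3600 + 44×60 + 12) × 25 + 22 = 66322.
Real time: 66322 / (25) = 66322/25 s.
Target frame: (66322/25) × (24000/1001) = 63669120/1001 ≈ 63605.514 → 63606.
At 24 labels/s: frame 63606 → 00:44:10:06.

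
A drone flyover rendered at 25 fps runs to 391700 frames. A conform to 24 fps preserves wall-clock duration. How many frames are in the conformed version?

376032 frames

Target frames = source frames × (target rate / source rate) = 391700 × (24)/(25) = 391700 × 24/25 = 376032.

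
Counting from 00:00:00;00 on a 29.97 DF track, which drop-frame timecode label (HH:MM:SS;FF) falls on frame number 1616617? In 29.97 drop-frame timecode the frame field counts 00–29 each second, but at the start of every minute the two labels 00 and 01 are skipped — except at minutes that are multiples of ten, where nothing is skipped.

Each 10-minute DF block holds 10 × 60 × 30 − 9 × 2 = 17982 frames. 1616617 ÷ 17982 → 89 full blocks, remainder 16219.
Within the partial block the first minute is 1800 frames and each further minute 1798, so 9 further minute boundaries passed. Total skipped labels = 18 × 89 + 2 × 9 = 1620.
Non-drop label index = 1616617 + 1620 = 1618237; at 30 labels/s that is 14:59:01:07, i.e. DF 14:59:01;07.

14:59:01;07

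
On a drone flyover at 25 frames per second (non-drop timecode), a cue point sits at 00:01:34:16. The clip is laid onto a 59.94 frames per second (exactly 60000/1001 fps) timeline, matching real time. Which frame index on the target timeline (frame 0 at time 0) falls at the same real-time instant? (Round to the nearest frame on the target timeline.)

Source frame index: (0×3600 + 1×60 + 34) × 25 + 16 = 2366.
Real time: 2366 / (25) = 2366/25 s.
Target frame: (2366/25) × (60000/1001) = 62400/11 ≈ 5672.727 → 5673.

frame 5673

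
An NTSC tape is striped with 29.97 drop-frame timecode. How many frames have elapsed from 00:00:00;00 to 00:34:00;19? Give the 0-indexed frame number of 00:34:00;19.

61157

Complete 10-minute blocks: 3, each 17982 frames → 53946.
Remaining 4 whole minutes in the current block: 1800 + 3 × 1798 = 7194 frames.
Within the current minute: 0 × 30 + 19 − 2 = 17 (labels ;00/;01 skipped at this minute). Total = 53946 + 7194 + 17 = 61157.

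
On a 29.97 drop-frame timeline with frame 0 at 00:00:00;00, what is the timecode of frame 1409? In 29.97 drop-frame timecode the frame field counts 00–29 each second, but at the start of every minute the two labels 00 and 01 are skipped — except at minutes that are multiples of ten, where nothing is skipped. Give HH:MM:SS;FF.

00:00:46;29

Each 10-minute DF block holds 10 × 60 × 30 − 9 × 2 = 17982 frames. 1409 ÷ 17982 → 0 full blocks, remainder 1409.
Within the partial block the first minute is 1800 frames and each further minute 1798, so 0 further minute boundaries passed. Total skipped labels = 18 × 0 + 2 × 0 = 0.
Non-drop label index = 1409 + 0 = 1409; at 30 labels/s that is 00:00:46:29, i.e. DF 00:00:46;29.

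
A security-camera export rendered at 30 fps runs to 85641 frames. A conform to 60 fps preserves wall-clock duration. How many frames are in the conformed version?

Target frames = source frames × (target rate / source rate) = 85641 × (60)/(30) = 85641 × 2 = 171282.

171282 frames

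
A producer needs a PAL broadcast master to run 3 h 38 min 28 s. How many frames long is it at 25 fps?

3 h 38 min 28 s = 13108 s.
Frames = 13108 × 25 = 327700.

327700 frames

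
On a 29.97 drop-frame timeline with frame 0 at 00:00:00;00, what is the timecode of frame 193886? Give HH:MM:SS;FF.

Each 10-minute DF block holds 10 × 60 × 30 − 9 × 2 = 17982 frames. 193886 ÷ 17982 → 10 full blocks, remainder 14066.
Within the partial block the first minute is 1800 frames and each further minute 1798, so 7 further minute boundaries passed. Total skipped labels = 18 × 10 + 2 × 7 = 194.
Non-drop label index = 193886 + 194 = 194080; at 30 labels/s that is 01:47:49:10, i.e. DF 01:47:49;10.

01:47:49;10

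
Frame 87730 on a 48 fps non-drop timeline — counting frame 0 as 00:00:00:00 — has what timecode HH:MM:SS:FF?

87730 ÷ 48 = 1827 full seconds, remainder 34 frames.
1827 s = 0 h 30 min 27 s.
Timecode: 00:30:27:34.

00:30:27:34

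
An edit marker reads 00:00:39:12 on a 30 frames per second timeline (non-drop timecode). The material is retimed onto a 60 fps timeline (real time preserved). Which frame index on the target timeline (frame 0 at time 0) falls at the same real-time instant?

frame 2364

Source frame index: (0×3600 + 0×60 + 39) × 30 + 12 = 1182.
Real time: 1182 / (30) = 197/5 s.
Target frame: (197/5) × (60) = 2364.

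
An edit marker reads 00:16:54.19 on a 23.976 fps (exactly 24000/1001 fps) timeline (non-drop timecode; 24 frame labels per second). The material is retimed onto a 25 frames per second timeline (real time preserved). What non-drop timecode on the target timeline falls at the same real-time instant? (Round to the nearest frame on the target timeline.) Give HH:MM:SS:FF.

00:16:55:20

Source frame index: (0×3600 + 16×60 + 54) × 24 + 19 = 24355.
Real time: 24355 / (24000/1001) = 4875871/4800 s.
Target frame: (4875871/4800) × (25) = 4875871/192 ≈ 25395.161 → 25395.
At 25 labels/s: frame 25395 → 00:16:55:20.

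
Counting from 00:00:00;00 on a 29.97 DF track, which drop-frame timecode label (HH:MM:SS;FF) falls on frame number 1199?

Each 10-minute DF block holds 10 × 60 × 30 − 9 × 2 = 17982 frames. 1199 ÷ 17982 → 0 full blocks, remainder 1199.
Within the partial block the first minute is 1800 frames and each further minute 1798, so 0 further minute boundaries passed. Total skipped labels = 18 × 0 + 2 × 0 = 0.
Non-drop label index = 1199 + 0 = 1199; at 30 labels/s that is 00:00:39:29, i.e. DF 00:00:39;29.

00:00:39;29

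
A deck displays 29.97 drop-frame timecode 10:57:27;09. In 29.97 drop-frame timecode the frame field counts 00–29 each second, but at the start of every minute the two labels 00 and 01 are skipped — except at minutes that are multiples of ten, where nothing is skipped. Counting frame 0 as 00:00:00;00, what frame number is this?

1182235

As if non-drop at 30 labels/s: (10 × 3600 + 57 × 60 + 27) × 30 + 9 = 1183419.
Minute boundaries passed: 657; those not divisible by 10: 657 − 65 = 592; dropped labels = 2 × 592 = 1184.
Actual frame index = 1183419 − 1184 = 1182235.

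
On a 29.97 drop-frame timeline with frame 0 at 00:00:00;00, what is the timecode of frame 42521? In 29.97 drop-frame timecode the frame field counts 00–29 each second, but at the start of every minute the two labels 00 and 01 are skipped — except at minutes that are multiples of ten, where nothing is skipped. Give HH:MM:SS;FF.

Each 10-minute DF block holds 10 × 60 × 30 − 9 × 2 = 17982 frames. 42521 ÷ 17982 → 2 full blocks, remainder 6557.
Within the partial block the first minute is 1800 frames and each further minute 1798, so 3 further minute boundaries passed. Total skipped labels = 18 × 2 + 2 × 3 = 42.
Non-drop label index = 42521 + 42 = 42563; at 30 labels/s that is 00:23:38:23, i.e. DF 00:23:38;23.

00:23:38;23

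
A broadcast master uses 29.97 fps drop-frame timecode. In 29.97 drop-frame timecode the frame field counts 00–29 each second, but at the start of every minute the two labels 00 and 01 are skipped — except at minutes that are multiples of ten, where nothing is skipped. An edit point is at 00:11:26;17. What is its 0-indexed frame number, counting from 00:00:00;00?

As if non-drop at 30 labels/s: (0 × 3600 + 11 × 60 + 26) × 30 + 17 = 20597.
Minute boundaries passed: 11; those not divisible by 10: 11 − 1 = 10; dropped labels = 2 × 10 = 20.
Actual frame index = 20597 − 20 = 20577.

20577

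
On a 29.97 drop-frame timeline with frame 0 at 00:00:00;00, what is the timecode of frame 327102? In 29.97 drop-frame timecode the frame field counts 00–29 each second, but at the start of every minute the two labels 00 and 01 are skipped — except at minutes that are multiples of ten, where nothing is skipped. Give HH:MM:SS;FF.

03:01:54;08

Ten DF minutes hold 17982 frames, so frame 327102 lies in block 18 (frames 323676–341657) with 3426 frames into that block.
The block's first minute is 1800 frames and the rest 1798 each; 3426 frames reaches minute 1, so 18 × 18 + 1 × 2 = 326 labels have been skipped so far.
Adding those back, label number 327102 + 326 = 327428 at 30 labels/s is 10914 s + 8 f = 3 h 1 min 54 s frame 8, i.e. 03:01:54;08.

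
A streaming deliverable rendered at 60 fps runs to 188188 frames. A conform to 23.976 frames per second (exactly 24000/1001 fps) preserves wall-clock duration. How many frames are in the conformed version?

Target frames = source frames × (target rate / source rate) = 188188 × (24000/1001)/(60) = 188188 × 400/1001 = 75200.

75200 frames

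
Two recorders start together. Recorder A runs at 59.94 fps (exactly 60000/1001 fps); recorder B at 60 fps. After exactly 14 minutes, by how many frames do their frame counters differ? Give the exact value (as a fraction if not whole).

7200/143 frames

14 min = 840 s.
A emits 60000/1001 × 840 = 7200000/143 frames; B emits 60 × 840 = 50400.
Difference = 7200/143 frames (≈ 50.3497); B is ahead of A.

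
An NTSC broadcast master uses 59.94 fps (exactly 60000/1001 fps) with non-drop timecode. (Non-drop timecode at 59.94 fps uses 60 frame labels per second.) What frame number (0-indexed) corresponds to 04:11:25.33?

frame 905133

Total seconds to the label: (4 × 3600 + 11 × 60 + 25) = 15085.
Frame index = 15085 × 60 + 33 = 905133.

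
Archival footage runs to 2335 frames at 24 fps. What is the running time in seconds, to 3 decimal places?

Running time = 2335 × 1/24 = 2335/24 s ≈ 97.292 s.

97.292 seconds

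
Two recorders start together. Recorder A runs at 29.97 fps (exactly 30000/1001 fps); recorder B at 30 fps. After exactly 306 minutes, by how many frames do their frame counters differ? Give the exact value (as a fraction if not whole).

306 min = 18360 s.
A emits 30000/1001 × 18360 = 550800000/1001 frames; B emits 30 × 18360 = 550800.
Difference = 550800/1001 frames (≈ 550.2498); B is ahead of A.

550800/1001 frames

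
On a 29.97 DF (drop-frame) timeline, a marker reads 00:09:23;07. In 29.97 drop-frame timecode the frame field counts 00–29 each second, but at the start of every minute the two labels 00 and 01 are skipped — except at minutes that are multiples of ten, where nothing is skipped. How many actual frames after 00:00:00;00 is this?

As if non-drop at 30 labels/s: (0 × 3600 + 9 × 60 + 23) × 30 + 7 = 16897.
Minute boundaries passed: 9; those not divisible by 10: 9 − 0 = 9; dropped labels = 2 × 9 = 18.
Actual frame index = 16897 − 18 = 16879.

16879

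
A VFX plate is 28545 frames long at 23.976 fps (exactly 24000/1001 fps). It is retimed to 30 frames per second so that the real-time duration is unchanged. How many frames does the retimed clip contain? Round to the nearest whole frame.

35717 frames

Frames at target rate = 28545 × (30) / (24000/1001) = 5714709/160 ≈ 35716.931.
Nearest whole frame: 35717.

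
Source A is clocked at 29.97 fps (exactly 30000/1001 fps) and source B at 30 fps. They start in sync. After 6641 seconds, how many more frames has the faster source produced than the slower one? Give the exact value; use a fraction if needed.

A emits 30000/1001 × 6641 = 199230000/1001 frames; B emits 30 × 6641 = 199230.
Difference = 199230/1001 frames (≈ 199.0310); B is ahead of A.

199230/1001 frames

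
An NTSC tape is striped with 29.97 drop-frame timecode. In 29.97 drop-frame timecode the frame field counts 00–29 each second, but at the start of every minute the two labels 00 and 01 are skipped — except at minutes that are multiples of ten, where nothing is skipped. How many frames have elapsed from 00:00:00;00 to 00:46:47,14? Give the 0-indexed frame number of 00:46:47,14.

As if non-drop at 30 labels/s: (0 × 3600 + 46 × 60 + 47) × 30 + 14 = 84224.
Minute boundaries passed: 46; those not divisible by 10: 46 − 4 = 42; dropped labels = 2 × 42 = 84.
Actual frame index = 84224 − 84 = 84140.

84140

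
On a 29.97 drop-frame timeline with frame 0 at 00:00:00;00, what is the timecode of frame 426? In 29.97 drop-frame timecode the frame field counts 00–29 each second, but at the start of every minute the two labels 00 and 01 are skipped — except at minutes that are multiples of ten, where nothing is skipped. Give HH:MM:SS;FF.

Ten DF minutes hold 17982 frames, so frame 426 lies in block 0 (frames 0–17981) with 426 frames into that block.
The block's first minute is 1800 frames and the rest 1798 each; 426 frames reaches minute 0, so 0 × 18 + 0 × 2 = 0 labels have been skipped so far.
Adding those back, label number 426 + 0 = 426 at 30 labels/s is 14 s + 6 f = 0 h 0 min 14 s frame 6, i.e. 00:00:14;06.

00:00:14;06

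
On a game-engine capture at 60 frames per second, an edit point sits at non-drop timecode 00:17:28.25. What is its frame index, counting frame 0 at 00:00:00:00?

Total seconds to the label: (0 × 3600 + 17 × 60 + 28) = 1048.
Frame index = 1048 × 60 + 25 = 62905.

frame 62905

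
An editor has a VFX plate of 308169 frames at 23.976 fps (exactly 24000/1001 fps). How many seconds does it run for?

12853.215375 seconds

Running time = 308169 / (24000/1001) = 12853.215375 s.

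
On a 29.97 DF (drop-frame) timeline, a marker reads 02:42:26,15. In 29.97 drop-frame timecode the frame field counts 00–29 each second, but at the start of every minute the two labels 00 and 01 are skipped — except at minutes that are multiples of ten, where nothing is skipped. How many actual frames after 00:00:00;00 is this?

292103

As if non-drop at 30 labels/s: (2 × 3600 + 42 × 60 + 26) × 30 + 15 = 292395.
Minute boundaries passed: 162; those not divisible by 10: 162 − 16 = 146; dropped labels = 2 × 146 = 292.
Actual frame index = 292395 − 292 = 292103.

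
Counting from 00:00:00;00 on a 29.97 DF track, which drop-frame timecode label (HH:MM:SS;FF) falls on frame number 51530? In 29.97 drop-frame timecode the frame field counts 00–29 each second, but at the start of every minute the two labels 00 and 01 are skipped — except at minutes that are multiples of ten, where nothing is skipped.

00:28:39;12

Each 10-minute DF block holds 10 × 60 × 30 − 9 × 2 = 17982 frames. 51530 ÷ 17982 → 2 full blocks, remainder 15566.
Within the partial block the first minute is 1800 frames and each further minute 1798, so 8 further minute boundaries passed. Total skipped labels = 18 × 2 + 2 × 8 = 52.
Non-drop label index = 51530 + 52 = 51582; at 30 labels/s that is 00:28:39:12, i.e. DF 00:28:39;12.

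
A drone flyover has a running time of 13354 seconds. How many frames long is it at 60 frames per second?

Frames = 13354 × 60 = 801240.

801240 frames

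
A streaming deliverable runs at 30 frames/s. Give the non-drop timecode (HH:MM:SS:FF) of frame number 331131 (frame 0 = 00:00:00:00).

331131 ÷ 30 = 11037 full seconds, remainder 21 frames.
11037 s = 3 h 3 min 57 s.
Timecode: 03:03:57:21.

03:03:57:21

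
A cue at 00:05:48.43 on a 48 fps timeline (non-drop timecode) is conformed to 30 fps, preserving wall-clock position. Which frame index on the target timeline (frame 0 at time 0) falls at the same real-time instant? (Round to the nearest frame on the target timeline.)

Source frame index: (0×3600 + 5×60 + 48) × 48 + 43 = 16747.
Real time: 16747 / (48) = 16747/48 s.
Target frame: (16747/48) × (30) = 83735/8 ≈ 10466.875 → 10467.

frame 10467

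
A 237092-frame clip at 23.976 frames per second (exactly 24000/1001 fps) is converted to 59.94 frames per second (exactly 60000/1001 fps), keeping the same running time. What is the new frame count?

592730 frames

Target frames = source frames × (target rate / source rate) = 237092 × (60000/1001)/(24000/1001) = 237092 × 5/2 = 592730.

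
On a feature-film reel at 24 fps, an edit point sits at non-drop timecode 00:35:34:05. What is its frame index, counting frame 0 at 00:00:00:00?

Total seconds to the label: (0 × 3600 + 35 × 60 + 34) = 2134.
Frame index = 2134 × 24 + 5 = 51221.

51221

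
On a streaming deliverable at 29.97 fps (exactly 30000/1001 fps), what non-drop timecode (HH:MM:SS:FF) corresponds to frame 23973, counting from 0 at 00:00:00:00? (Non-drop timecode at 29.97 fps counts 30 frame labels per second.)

23973 ÷ 30 = 799 full seconds, remainder 3 frames.
799 s = 0 h 13 min 19 s.
Timecode: 00:13:19:03.

00:13:19:03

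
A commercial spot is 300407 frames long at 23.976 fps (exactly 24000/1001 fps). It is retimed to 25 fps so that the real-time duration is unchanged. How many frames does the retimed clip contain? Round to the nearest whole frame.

Frames at target rate = 300407 × (25) / (24000/1001) = 300707407/960 ≈ 313236.882.
Nearest whole frame: 313237.

313237 frames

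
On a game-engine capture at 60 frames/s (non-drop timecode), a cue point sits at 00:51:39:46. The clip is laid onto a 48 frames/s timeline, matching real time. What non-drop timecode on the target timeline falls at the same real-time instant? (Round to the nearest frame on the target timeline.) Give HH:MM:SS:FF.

00:51:39:37

Source frame index: (0×3600 + 51×60 + 39) × 60 + 46 = 185986.
Real time: 185986 / (60) = 92993/30 s.
Target frame: (92993/30) × (48) = 743944/5 ≈ 148788.800 → 148789.
At 48 labels/s: frame 148789 → 00:51:39:37.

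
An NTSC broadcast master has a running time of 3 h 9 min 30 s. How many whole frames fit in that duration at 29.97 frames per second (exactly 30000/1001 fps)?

3 h 9 min 30 s = 11370 s.
Frames = 11370 × 30000/1001 = 341100000/1001 ≈ 340759.2408.
Complete frames: 340759.

340759 frames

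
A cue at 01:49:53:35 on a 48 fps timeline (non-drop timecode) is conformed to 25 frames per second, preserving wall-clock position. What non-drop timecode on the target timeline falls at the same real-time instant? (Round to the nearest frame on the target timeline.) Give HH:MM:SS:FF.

Source frame index: (1×3600 + 49×60 + 53) × 48 + 35 = 316499.
Real time: 316499 / (48) = 316499/48 s.
Target frame: (316499/48) × (25) = 7912475/48 ≈ 164843.229 → 164843.
At 25 labels/s: frame 164843 → 01:49:53:18.

01:49:53:18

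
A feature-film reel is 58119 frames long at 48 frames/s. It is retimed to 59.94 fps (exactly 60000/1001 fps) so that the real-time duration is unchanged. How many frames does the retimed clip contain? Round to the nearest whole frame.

72576 frames

Frames at target rate = 58119 × (60000/1001) / (48) = 72648750/1001 ≈ 72576.174.
Nearest whole frame: 72576.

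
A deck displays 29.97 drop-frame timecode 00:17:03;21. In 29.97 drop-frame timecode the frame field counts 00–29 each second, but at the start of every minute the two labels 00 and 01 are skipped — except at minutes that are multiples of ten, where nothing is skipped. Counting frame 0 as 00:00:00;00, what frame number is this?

Complete 10-minute blocks: 1, each 17982 frames → 17982.
Remaining 7 whole minutes in the current block: 1800 + 6 × 1798 = 12588 frames.
Within the current minute: 3 × 30 + 21 − 2 = 109 (labels ;00/;01 skipped at this minute). Total = 17982 + 12588 + 109 = 30679.

30679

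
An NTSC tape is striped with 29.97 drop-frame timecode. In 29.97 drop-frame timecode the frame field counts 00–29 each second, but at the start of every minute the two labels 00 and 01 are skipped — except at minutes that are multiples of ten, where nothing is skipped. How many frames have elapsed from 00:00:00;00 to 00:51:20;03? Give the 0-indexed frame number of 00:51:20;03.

As if non-drop at 30 labels/s: (0 × 3600 + 51 × 60 + 20) × 30 + 3 = 92403.
Minute boundaries passed: 51; those not divisible by 10: 51 − 5 = 46; dropped labels = 2 × 46 = 92.
Actual frame index = 92403 − 92 = 92311.

92311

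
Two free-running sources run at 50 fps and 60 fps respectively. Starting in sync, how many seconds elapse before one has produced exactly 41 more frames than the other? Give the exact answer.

4.1 seconds

The gap grows by |60 − 50| = 10 frames per second.
Time for a 41-frame gap: 41 ÷ (10) = 4.1 s.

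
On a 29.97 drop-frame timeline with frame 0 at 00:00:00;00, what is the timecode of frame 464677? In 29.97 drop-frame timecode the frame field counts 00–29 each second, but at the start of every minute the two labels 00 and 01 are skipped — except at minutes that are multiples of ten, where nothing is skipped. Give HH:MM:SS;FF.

04:18:24;23

Each 10-minute DF block holds 10 × 60 × 30 − 9 × 2 = 17982 frames. 464677 ÷ 17982 → 25 full blocks, remainder 15127.
Within the partial block the first minute is 1800 frames and each further minute 1798, so 8 further minute boundaries passed. Total skipped labels = 18 × 25 + 2 × 8 = 466.
Non-drop label index = 464677 + 466 = 465143; at 30 labels/s that is 04:18:24:23, i.e. DF 04:18:24;23.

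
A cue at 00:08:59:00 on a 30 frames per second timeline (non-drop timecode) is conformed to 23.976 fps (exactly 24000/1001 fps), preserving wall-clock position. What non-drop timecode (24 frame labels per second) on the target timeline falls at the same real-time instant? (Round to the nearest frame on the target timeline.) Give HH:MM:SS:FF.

00:08:58:11

Source frame index: (0×3600 + 8×60 + 59) × 30 + 0 = 16170.
Real time: 16170 / (30) = 539 s.
Target frame: (539) × (24000/1001) = 168000/13 ≈ 12923.077 → 12923.
At 24 labels/s: frame 12923 → 00:08:58:11.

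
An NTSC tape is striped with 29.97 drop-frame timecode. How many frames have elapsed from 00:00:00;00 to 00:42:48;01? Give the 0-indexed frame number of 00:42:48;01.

76965

Complete 10-minute blocks: 4, each 17982 frames → 71928.
Remaining 2 whole minutes in the current block: 1800 + 1 × 1798 = 3598 frames.
Within the current minute: 48 × 30 + 1 − 2 = 1439 (labels ;00/;01 skipped at this minute). Total = 71928 + 3598 + 1439 = 76965.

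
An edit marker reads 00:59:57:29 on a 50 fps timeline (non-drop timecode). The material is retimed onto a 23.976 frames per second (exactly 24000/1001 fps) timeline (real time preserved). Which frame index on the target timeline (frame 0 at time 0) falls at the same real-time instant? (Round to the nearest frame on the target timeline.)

Source frame index: (0×3600 + 59×60 + 57) × 50 + 29 = 179879.
Real time: 179879 / (50) = 179879/50 s.
Target frame: (179879/50) × (24000/1001) = 12334560/143 ≈ 86255.664 → 86256.

frame 86256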